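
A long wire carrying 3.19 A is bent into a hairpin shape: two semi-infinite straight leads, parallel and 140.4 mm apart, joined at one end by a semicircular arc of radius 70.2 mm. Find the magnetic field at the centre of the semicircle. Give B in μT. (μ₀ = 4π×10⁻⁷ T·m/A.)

The semicircular arc contributes B_arc = μ₀I·π/(4πR) = μ₀I/(4R) = 1.43×10⁻⁵ T.
Each semi-infinite lead is at perpendicular distance R = 0.0702 m from the centre, with the perpendicular foot at its near end, so it contributes μ₀I/(4πR); both point the same way, together 9.09×10⁻⁶ T.
Arc and leads all point the same direction: B = 1.43×10⁻⁵ + 9.09×10⁻⁶ = 2.34×10⁻⁵ T.

B ≈ 23.4 μT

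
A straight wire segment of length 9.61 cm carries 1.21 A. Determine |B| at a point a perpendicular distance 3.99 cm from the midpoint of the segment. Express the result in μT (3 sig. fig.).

For a finite straight segment, B = (μ₀I/4πd)(sinθ₁ + sinθ₂), where θ₁, θ₂ are the angles from the perpendicular to each end.
The perpendicular from the point meets the wire at its midpoint, so each end is L/2 = 0.04805 m away along the wire.
sinθ₁ = 0.04805/√(0.04805²+0.0399²) = 0.7693; sinθ₂ = 0.04805/√(0.04805²+0.0399²) = 0.7693.
B = (4π×10⁻⁷ × 1.21) / (4π × 0.0399) × (0.7693 + 0.7693) = 4.67×10⁻⁶ T.

B ≈ 4.67 μT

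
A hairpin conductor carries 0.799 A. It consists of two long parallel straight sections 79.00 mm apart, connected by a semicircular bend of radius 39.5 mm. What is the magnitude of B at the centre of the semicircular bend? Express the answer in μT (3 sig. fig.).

B ≈ 10.4 μT

The semicircular arc contributes B_arc = μ₀I·π/(4πR) = μ₀I/(4R) = 6.35×10⁻⁶ T.
Each semi-infinite lead is at perpendicular distance R = 0.0395 m from the centre, with the perpendicular foot at its near end, so it contributes μ₀I/(4πR); both point the same way, together 4.05×10⁻⁶ T.
Arc and leads all point the same direction: B = 6.35×10⁻⁶ + 4.05×10⁻⁶ = 1.04×10⁻⁵ T.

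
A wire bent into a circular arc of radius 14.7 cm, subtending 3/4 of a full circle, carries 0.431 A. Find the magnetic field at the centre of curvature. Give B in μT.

The Biot–Savart field of a circular arc at its centre is B = μ₀Iφ/(4πR), with φ = 4.712 rad.
B = (4π×10⁻⁷ × 0.431 × 4.712) / (4π × 0.147) = 1.38×10⁻⁶ T.

B ≈ 1.38 μT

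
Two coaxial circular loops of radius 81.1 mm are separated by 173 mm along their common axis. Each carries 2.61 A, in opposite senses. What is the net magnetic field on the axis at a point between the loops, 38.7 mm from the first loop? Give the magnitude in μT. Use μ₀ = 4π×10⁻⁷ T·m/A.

B ≈ 12.1 μT

Each loop contributes B = μ₀IR²/[2(R²+z²)^(3/2)] on the axis, with z measured from that loop.
Loop 1 (z = 0.0387 m): B₁ = 1.49×10⁻⁵ T. Loop 2 (z = 0.1343 m): B₂ = 2.79×10⁻⁶ T.
The fields oppose: B = |B₁ − B₂| = 1.21×10⁻⁵ T.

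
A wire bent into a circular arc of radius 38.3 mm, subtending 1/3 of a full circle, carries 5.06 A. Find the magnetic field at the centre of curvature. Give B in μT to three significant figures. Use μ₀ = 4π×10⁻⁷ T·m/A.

B ≈ 27.7 μT

The Biot–Savart field of a circular arc at its centre is B = μ₀Iφ/(4πR), with φ = 2.094 rad.
B = (4π×10⁻⁷ × 5.06 × 2.094) / (4π × 0.0383) = 2.77×10⁻⁵ T.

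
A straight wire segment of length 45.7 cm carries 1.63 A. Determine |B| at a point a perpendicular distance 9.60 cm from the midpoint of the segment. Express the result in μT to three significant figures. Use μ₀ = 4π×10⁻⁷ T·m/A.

For a finite straight segment, B = (μ₀I/4πd)(sinθ₁ + sinθ₂), where θ₁, θ₂ are the angles from the perpendicular to each end.
The perpendicular from the point meets the wire at its midpoint, so each end is L/2 = 0.2285 m away along the wire.
sinθ₁ = 0.2285/√(0.2285²+0.096²) = 0.9219; sinθ₂ = 0.2285/√(0.2285²+0.096²) = 0.9219.
B = (4π×10⁻⁷ × 1.63) / (4π × 0.096) × (0.9219 + 0.9219) = 3.13×10⁻⁶ T.

B ≈ 3.13 μT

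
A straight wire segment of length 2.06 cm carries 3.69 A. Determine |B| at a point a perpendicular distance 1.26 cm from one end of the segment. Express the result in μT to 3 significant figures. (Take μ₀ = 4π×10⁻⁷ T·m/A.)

For a finite straight segment, B = (μ₀I/4πd)(sinθ₁ + sinθ₂), where θ₁, θ₂ are the angles from the perpendicular to each end.
The perpendicular foot is at one end, so the two end-offsets along the wire are 0 and L = 0.0206 m.
sinθ₁ = 0/√(0²+0.0126²) = 0.0000; sinθ₂ = 0.0206/√(0.0206²+0.0126²) = 0.8531.
B = (4π×10⁻⁷ × 3.69) / (4π × 0.0126) × (0.0000 + 0.8531) = 2.50×10⁻⁵ T.

B ≈ 25.0 μT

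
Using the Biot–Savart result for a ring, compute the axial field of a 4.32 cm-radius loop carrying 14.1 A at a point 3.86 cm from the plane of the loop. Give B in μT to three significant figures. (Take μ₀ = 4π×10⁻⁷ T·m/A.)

On the axis of a circular loop, B = μ₀IR² / [2(R²+z²)^(3/2)].
R² + z² = (0.0432)² + (0.0386)² = 0.003356 m², and (R²+z²)^(3/2) = 1.94×10⁻⁴ m³.
B = (4π×10⁻⁷ × 14.1 × 0.001866) / (2 × 1.94×10⁻⁴) = 8.50×10⁻⁵ T.

B ≈ 85.0 μT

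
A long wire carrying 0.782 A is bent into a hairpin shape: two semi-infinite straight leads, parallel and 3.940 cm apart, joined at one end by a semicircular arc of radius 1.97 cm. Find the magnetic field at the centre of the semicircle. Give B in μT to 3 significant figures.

The semicircular arc contributes B_arc = μ₀I·π/(4πR) = μ₀I/(4R) = 1.25×10⁻⁵ T.
Each semi-infinite lead is at perpendicular distance R = 0.0197 m from the centre, with the perpendicular foot at its near end, so it contributes μ₀I/(4πR); both point the same way, together 7.94×10⁻⁶ T.
Arc and leads all point the same direction: B = 1.25×10⁻⁵ + 7.94×10⁻⁶ = 2.04×10⁻⁵ T.

B ≈ 20.4 μT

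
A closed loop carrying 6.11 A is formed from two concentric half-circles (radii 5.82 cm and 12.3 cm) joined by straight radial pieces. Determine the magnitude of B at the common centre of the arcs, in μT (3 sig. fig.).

The radial connectors point toward the centre, so dl × r̂ = 0 and they contribute nothing.
Each semicircle gives μ₀I/(4R): inner arc 3.30×10⁻⁵ T, outer arc 1.56×10⁻⁵ T.
The two arcs carry current in opposite angular senses, so their fields oppose: B = |3.30×10⁻⁵ − 1.56×10⁻⁵| = 1.74×10⁻⁵ T.

B ≈ 17.4 μT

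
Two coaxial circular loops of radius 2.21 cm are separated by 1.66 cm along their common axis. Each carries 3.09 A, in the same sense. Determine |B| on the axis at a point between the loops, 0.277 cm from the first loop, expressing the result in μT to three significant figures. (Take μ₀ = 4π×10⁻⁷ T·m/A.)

Each loop contributes B = μ₀IR²/[2(R²+z²)^(3/2)] on the axis, with z measured from that loop.
Loop 1 (z = 0.00277 m): B₁ = 8.58×10⁻⁵ T. Loop 2 (z = 0.01383 m): B₂ = 5.35×10⁻⁵ T.
The fields add: B = B₁ + B₂ = 1.39×10⁻⁴ T.

B ≈ 139 μT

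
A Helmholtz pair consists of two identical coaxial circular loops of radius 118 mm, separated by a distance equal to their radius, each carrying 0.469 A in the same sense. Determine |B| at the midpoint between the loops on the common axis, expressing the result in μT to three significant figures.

B ≈ 3.57 μT

Each loop contributes B = μ₀IR²/[2(R²+z²)^(3/2)] on the axis, with z measured from that loop.
Loop 1 (z = 0.059 m): B₁ = 1.79×10⁻⁶ T. Loop 2 (z = 0.059 m): B₂ = 1.79×10⁻⁶ T.
The fields add: B = B₁ + B₂ = 3.57×10⁻⁶ T.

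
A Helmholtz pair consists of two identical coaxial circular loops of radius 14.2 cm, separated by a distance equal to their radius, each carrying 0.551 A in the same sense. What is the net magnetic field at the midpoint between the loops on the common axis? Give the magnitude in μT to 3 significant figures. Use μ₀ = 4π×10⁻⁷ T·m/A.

B ≈ 3.49 μT

Each loop contributes B = μ₀IR²/[2(R²+z²)^(3/2)] on the axis, with z measured from that loop.
Loop 1 (z = 0.071 m): B₁ = 1.74×10⁻⁶ T. Loop 2 (z = 0.071 m): B₂ = 1.74×10⁻⁶ T.
The fields add: B = B₁ + B₂ = 3.49×10⁻⁶ T.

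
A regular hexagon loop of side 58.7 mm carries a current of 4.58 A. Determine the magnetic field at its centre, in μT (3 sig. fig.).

B ≈ 54.1 μT

Each side is a finite straight segment at perpendicular distance d = a/(2 tan(π/6)) = 0.05084 m from the centre, with end-angles ±π/6.
One side contributes B₁ = (μ₀I/4πd)·2 sin(π/6) = 9.01×10⁻⁶ T.
All 6 sides add in the same direction: B = 6 × 9.01×10⁻⁶ = 5.41×10⁻⁵ T.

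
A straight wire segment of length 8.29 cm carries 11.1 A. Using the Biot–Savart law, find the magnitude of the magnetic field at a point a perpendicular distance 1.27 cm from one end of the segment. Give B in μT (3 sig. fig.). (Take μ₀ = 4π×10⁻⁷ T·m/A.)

For a finite straight segment, B = (μ₀I/4πd)(sinθ₁ + sinθ₂), where θ₁, θ₂ are the angles from the perpendicular to each end.
The perpendicular foot is at one end, so the two end-offsets along the wire are 0 and L = 0.0829 m.
sinθ₁ = 0/√(0²+0.0127²) = 0.0000; sinθ₂ = 0.0829/√(0.0829²+0.0127²) = 0.9885.
B = (4π×10⁻⁷ × 11.1) / (4π × 0.0127) × (0.0000 + 0.9885) = 8.64×10⁻⁵ T.

B ≈ 86.4 μT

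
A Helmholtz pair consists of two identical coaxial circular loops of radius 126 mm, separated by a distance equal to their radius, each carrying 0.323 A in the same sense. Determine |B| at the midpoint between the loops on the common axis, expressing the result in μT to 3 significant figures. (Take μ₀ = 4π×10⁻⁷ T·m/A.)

B ≈ 2.31 μT

Each loop contributes B = μ₀IR²/[2(R²+z²)^(3/2)] on the axis, with z measured from that loop.
Loop 1 (z = 0.063 m): B₁ = 1.15×10⁻⁶ T. Loop 2 (z = 0.063 m): B₂ = 1.15×10⁻⁶ T.
The fields add: B = B₁ + B₂ = 2.31×10⁻⁶ T.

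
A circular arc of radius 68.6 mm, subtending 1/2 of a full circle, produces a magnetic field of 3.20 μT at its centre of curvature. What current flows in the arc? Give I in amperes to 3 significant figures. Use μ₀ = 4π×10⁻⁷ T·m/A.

I ≈ 0.699 A

For a circular arc, B = μ₀Iφ/(4πR) with φ in radians; here φ = 3.142 rad.
So I = 4πRB/(μ₀φ) = 4π × 0.0686 × 3.20×10⁻⁶ / (4π×10⁻⁷ × 3.142) = 0.699 A.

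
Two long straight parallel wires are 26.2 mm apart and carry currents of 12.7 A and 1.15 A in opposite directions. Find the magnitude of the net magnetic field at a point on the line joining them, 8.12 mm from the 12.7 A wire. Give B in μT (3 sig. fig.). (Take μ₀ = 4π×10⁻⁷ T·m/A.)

Each long wire gives B = μ₀I/(2πd). Distances are d₁ = 0.00812 m and d₂ = 0.01808 m.
B₁ = 3.13×10⁻⁴ T, B₂ = 1.27×10⁻⁵ T.
Between antiparallel currents both contributions point the same way, so they add. B = B₁ + B₂ = 3.13×10⁻⁴ + 1.27×10⁻⁵ = 3.26×10⁻⁴ T.

B ≈ 326 μT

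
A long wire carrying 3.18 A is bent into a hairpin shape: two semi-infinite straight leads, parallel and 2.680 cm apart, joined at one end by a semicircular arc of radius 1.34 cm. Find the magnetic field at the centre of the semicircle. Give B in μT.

B ≈ 122 μT

The semicircular arc contributes B_arc = μ₀I·π/(4πR) = μ₀I/(4R) = 7.46×10⁻⁵ T.
Each semi-infinite lead is at perpendicular distance R = 0.0134 m from the centre, with the perpendicular foot at its near end, so it contributes μ₀I/(4πR); both point the same way, together 4.75×10⁻⁵ T.
Arc and leads all point the same direction: B = 7.46×10⁻⁵ + 4.75×10⁻⁵ = 1.22×10⁻⁴ T.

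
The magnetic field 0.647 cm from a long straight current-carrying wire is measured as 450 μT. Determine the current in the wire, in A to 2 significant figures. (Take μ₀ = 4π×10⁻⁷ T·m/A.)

For a long straight wire B = μ₀I/(2πd), so I = 2πdB/μ₀.
I = 2π × 0.00647 × 4.50×10⁻⁴ / (4π×10⁻⁷) = 14.6 A.

I ≈ 15 A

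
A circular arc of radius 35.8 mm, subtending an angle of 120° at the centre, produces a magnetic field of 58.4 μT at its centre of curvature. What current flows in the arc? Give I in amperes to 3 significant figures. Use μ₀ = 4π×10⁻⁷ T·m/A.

I ≈ 9.98 A

For a circular arc, B = μ₀Iφ/(4πR) with φ in radians; here φ = 2.094 rad.
So I = 4πRB/(μ₀φ) = 4π × 0.0358 × 5.84×10⁻⁵ / (4π×10⁻⁷ × 2.094) = 9.98 A.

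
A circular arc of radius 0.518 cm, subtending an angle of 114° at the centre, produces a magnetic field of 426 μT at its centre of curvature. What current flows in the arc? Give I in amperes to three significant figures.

I ≈ 11.1 A

For a circular arc, B = μ₀Iφ/(4πR) with φ in radians; here φ = 1.99 rad.
So I = 4πRB/(μ₀φ) = 4π × 0.00518 × 4.26×10⁻⁴ / (4π×10⁻⁷ × 1.99) = 11.1 A.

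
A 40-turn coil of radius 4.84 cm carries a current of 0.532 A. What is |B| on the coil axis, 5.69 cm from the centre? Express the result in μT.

For an N-turn flat coil, B = Nμ₀IR²/[2(R²+z²)^(3/2)] with R = 0.0484 m, z = 0.0569 m.
B = 40 × 1.88×10⁻⁶ T = 7.51×10⁻⁵ T.

B ≈ 75.1 μT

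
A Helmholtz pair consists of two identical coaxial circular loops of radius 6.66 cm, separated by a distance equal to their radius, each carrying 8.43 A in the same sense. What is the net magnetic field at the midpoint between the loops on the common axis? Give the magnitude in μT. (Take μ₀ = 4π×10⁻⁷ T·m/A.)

Each loop contributes B = μ₀IR²/[2(R²+z²)^(3/2)] on the axis, with z measured from that loop.
Loop 1 (z = 0.0333 m): B₁ = 5.69×10⁻⁵ T. Loop 2 (z = 0.0333 m): B₂ = 5.69×10⁻⁵ T.
The fields add: B = B₁ + B₂ = 1.14×10⁻⁴ T.

B ≈ 114 μT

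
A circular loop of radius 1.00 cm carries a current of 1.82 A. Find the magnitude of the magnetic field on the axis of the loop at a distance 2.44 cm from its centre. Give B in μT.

On the axis of a circular loop, B = μ₀IR² / [2(R²+z²)^(3/2)].
R² + z² = (0.01)² + (0.0244)² = 0.0006954 m², and (R²+z²)^(3/2) = 1.83×10⁻⁵ m³.
B = (4π×10⁻⁷ × 1.82 × 0.0001) / (2 × 1.83×10⁻⁵) = 6.24×10⁻⁶ T.

B ≈ 6.24 μT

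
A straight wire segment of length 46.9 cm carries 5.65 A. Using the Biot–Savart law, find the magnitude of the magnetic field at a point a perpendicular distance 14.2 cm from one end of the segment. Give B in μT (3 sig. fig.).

B ≈ 3.81 μT

For a finite straight segment, B = (μ₀I/4πd)(sinθ₁ + sinθ₂), where θ₁, θ₂ are the angles from the perpendicular to each end.
The perpendicular foot is at one end, so the two end-offsets along the wire are 0 and L = 0.469 m.
sinθ₁ = 0/√(0²+0.142²) = 0.0000; sinθ₂ = 0.469/√(0.469²+0.142²) = 0.9571.
B = (4π×10⁻⁷ × 5.65) / (4π × 0.142) × (0.0000 + 0.9571) = 3.81×10⁻⁶ T.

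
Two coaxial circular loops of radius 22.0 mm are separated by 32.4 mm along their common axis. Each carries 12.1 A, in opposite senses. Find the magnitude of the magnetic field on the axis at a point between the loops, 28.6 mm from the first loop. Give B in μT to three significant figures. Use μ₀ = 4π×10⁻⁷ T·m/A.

B ≈ 252 μT

Each loop contributes B = μ₀IR²/[2(R²+z²)^(3/2)] on the axis, with z measured from that loop.
Loop 1 (z = 0.0286 m): B₁ = 7.83×10⁻⁵ T. Loop 2 (z = 0.0038 m): B₂ = 3.31×10⁻⁴ T.
The fields oppose: B = |B₁ − B₂| = 2.52×10⁻⁴ T.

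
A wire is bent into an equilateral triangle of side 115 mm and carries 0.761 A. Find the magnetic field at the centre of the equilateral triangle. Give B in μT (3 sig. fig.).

B ≈ 11.9 μT

Each side is a finite straight segment at perpendicular distance d = a/(2 tan(π/3)) = 0.0332 m from the centre, with end-angles ±π/3.
One side contributes B₁ = (μ₀I/4πd)·2 sin(π/3) = 3.97×10⁻⁶ T.
All 3 sides add in the same direction: B = 3 × 3.97×10⁻⁶ = 1.19×10⁻⁵ T.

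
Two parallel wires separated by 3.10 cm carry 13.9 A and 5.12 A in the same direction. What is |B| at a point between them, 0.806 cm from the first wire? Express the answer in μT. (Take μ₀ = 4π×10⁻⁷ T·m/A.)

Each long wire gives B = μ₀I/(2πd). Distances are d₁ = 0.00806 m and d₂ = 0.02294 m.
B₁ = 3.45×10⁻⁴ T, B₂ = 4.46×10⁻⁵ T.
Between parallel currents the two contributions point in opposite directions, so they subtract. B = |B₁ − B₂| = |3.45×10⁻⁴ − 4.46×10⁻⁵| = 3.00×10⁻⁴ T.

B ≈ 300 μT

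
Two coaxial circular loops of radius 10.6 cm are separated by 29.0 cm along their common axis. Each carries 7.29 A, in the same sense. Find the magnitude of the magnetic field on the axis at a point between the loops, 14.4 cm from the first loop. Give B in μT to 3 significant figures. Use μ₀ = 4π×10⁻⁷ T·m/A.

B ≈ 17.8 μT

Each loop contributes B = μ₀IR²/[2(R²+z²)^(3/2)] on the axis, with z measured from that loop.
Loop 1 (z = 0.144 m): B₁ = 9.00×10⁻⁶ T. Loop 2 (z = 0.146 m): B₂ = 8.76×10⁻⁶ T.
The fields add: B = B₁ + B₂ = 1.78×10⁻⁵ T.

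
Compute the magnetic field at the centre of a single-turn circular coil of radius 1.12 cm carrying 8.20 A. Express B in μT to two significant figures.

B ≈ 460 μT

At the centre of a circular loop the Biot–Savart law gives B = μ₀I/(2R).
B = (4π×10⁻⁷ × 8.20) / (2 × 0.0112) = 4.60×10⁻⁴ T.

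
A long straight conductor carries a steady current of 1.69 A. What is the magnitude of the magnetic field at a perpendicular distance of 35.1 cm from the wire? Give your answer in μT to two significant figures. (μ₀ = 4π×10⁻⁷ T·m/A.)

For an infinitely long straight wire, B = μ₀I/(2πd).
B = (4π×10⁻⁷ × 1.69) / (2π × 0.351) = 9.63×10⁻⁷ T.

B ≈ 0.96 μT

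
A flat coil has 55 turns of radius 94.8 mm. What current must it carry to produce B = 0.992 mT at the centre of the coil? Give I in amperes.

I ≈ 2.72 A

For an N-turn coil, B = Nμ₀I/(2R) with R = 0.0948 m, so I = 2RB/(Nμ₀) = 2 × 0.0948 × 9.92×10⁻⁴ / (55 × 4π×10⁻⁷) = 2.72 A.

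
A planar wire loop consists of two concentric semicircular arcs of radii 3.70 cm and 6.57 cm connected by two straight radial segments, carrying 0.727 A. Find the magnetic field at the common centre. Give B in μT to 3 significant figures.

The radial connectors point toward the centre, so dl × r̂ = 0 and they contribute nothing.
Each semicircle gives μ₀I/(4R): inner arc 6.17×10⁻⁶ T, outer arc 3.48×10⁻⁶ T.
The two arcs carry current in opposite angular senses, so their fields oppose: B = |6.17×10⁻⁶ − 3.48×10⁻⁶| = 2.70×10⁻⁶ T.

B ≈ 2.70 μT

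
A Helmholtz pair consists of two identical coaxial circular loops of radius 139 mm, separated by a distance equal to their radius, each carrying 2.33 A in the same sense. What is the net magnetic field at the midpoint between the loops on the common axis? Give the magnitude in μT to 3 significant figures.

Each loop contributes B = μ₀IR²/[2(R²+z²)^(3/2)] on the axis, with z measured from that loop.
Loop 1 (z = 0.0695 m): B₁ = 7.54×10⁻⁶ T. Loop 2 (z = 0.0695 m): B₂ = 7.54×10⁻⁶ T.
The fields add: B = B₁ + B₂ = 1.51×10⁻⁵ T.

B ≈ 15.1 μT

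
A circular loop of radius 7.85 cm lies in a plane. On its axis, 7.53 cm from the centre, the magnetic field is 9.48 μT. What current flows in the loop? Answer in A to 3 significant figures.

I ≈ 3.15 A

On the axis of a loop, B = μ₀IR²/[2(R²+z²)^(3/2)], so I = 2B(R²+z²)^(3/2)/(μ₀R²).
R² + z² = 0.006162 + 0.00567 = 0.01183 m²; raised to 3/2 gives 1.29×10⁻³ m³.
I = 2 × 9.48×10⁻⁶ × 1.29×10⁻³ / (1.26×10⁻⁶ × 0.006162) = 3.15 A.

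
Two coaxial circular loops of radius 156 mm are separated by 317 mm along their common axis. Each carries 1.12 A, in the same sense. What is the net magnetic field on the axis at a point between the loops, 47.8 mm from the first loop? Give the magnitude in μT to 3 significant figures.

Each loop contributes B = μ₀IR²/[2(R²+z²)^(3/2)] on the axis, with z measured from that loop.
Loop 1 (z = 0.0478 m): B₁ = 3.94×10⁻⁶ T. Loop 2 (z = 0.2692 m): B₂ = 5.69×10⁻⁷ T.
The fields add: B = B₁ + B₂ = 4.51×10⁻⁶ T.

B ≈ 4.51 μT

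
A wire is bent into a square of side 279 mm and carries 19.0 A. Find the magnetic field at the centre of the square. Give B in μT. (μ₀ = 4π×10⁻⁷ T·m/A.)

Each side is a finite straight segment at perpendicular distance d = a/(2 tan(π/4)) = 0.1395 m from the centre, with end-angles ±π/4.
One side contributes B₁ = (μ₀I/4πd)·2 sin(π/4) = 1.93×10⁻⁵ T.
All 4 sides add in the same direction: B = 4 × 1.93×10⁻⁵ = 7.70×10⁻⁵ T.

B ≈ 77.0 μT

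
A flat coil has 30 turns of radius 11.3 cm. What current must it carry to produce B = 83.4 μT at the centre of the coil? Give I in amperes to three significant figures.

For an N-turn coil, B = Nμ₀I/(2R) with R = 0.113 m, so I = 2RB/(Nμ₀) = 2 × 0.113 × 8.34×10⁻⁵ / (30 × 4π×10⁻⁷) = 0.500 A.

I ≈ 0.500 A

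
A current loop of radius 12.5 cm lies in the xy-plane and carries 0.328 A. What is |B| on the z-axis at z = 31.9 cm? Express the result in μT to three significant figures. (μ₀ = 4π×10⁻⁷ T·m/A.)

On the axis of a circular loop, B = μ₀IR² / [2(R²+z²)^(3/2)].
R² + z² = (0.125)² + (0.319)² = 0.1174 m², and (R²+z²)^(3/2) = 4.02×10⁻² m³.
B = (4π×10⁻⁷ × 0.328 × 0.01562) / (2 × 4.02×10⁻²) = 8.01×10⁻⁸ T.

B ≈ 0.0801 μT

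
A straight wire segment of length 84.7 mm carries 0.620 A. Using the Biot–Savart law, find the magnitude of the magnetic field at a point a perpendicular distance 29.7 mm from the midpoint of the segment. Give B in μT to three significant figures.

For a finite straight segment, B = (μ₀I/4πd)(sinθ₁ + sinθ₂), where θ₁, θ₂ are the angles from the perpendicular to each end.
The perpendicular from the point meets the wire at its midpoint, so each end is L/2 = 0.04235 m away along the wire.
sinθ₁ = 0.04235/√(0.04235²+0.0297²) = 0.8187; sinθ₂ = 0.04235/√(0.04235²+0.0297²) = 0.8187.
B = (4π×10⁻⁷ × 0.620) / (4π × 0.0297) × (0.8187 + 0.8187) = 3.42×10⁻⁶ T.

B ≈ 3.42 μT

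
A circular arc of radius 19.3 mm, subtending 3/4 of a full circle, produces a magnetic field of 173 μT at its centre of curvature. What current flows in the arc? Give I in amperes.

I ≈ 7.09 A

For a circular arc, B = μ₀Iφ/(4πR) with φ in radians; here φ = 4.712 rad.
So I = 4πRB/(μ₀φ) = 4π × 0.0193 × 1.73×10⁻⁴ / (4π×10⁻⁷ × 4.712) = 7.09 A.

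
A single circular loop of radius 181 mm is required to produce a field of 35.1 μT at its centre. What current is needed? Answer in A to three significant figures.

I ≈ 10.1 A

At the centre of a circular loop B = μ₀I/(2R), so I = 2RB/μ₀.
With R = 0.181 m, I = 2 × 0.181 × 3.51×10⁻⁵ / (4π×10⁻⁷) = 10.1 A.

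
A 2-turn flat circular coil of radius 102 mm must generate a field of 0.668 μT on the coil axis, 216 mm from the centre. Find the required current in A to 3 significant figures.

I ≈ 0.696 A

For an N-turn coil, B = Nμ₀IR²/[2(R²+z²)^(3/2)] with R = 0.102 m, z = 0.216 m, so I = 2B(R²+z²)^(3/2)/(Nμ₀R²) = 2 × 6.68×10⁻⁷ × 1.36×10⁻² / (2 × 4π×10⁻⁷ × 0.0104) = 0.696 A.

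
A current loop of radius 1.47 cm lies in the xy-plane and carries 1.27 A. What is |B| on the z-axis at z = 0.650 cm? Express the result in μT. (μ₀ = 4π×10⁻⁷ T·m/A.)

B ≈ 41.5 μT

On the axis of a circular loop, B = μ₀IR² / [2(R²+z²)^(3/2)].
R² + z² = (0.0147)² + (0.0065)² = 0.0002583 m², and (R²+z²)^(3/2) = 4.15×10⁻⁶ m³.
B = (4π×10⁻⁷ × 1.27 × 0.0002161) / (2 × 4.15×10⁻⁶) = 4.15×10⁻⁵ T.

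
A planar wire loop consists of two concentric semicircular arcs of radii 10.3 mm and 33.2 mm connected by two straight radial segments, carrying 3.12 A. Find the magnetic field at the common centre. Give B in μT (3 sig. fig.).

The radial connectors point toward the centre, so dl × r̂ = 0 and they contribute nothing.
Each semicircle gives μ₀I/(4R): inner arc 9.52×10⁻⁵ T, outer arc 2.95×10⁻⁵ T.
The two arcs carry current in opposite angular senses, so their fields oppose: B = |9.52×10⁻⁵ − 2.95×10⁻⁵| = 6.56×10⁻⁵ T.

B ≈ 65.6 μT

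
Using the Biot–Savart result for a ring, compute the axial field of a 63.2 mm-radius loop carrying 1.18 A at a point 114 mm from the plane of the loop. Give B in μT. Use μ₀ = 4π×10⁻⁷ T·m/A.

B ≈ 1.34 μT

On the axis of a circular loop, B = μ₀IR² / [2(R²+z²)^(3/2)].
R² + z² = (0.0632)² + (0.114)² = 0.01699 m², and (R²+z²)^(3/2) = 2.21×10⁻³ m³.
B = (4π×10⁻⁷ × 1.18 × 0.003994) / (2 × 2.21×10⁻³) = 1.34×10⁻⁶ T.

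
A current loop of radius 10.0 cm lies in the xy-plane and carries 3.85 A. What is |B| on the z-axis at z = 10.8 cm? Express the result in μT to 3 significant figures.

B ≈ 7.59 μT

On the axis of a circular loop, B = μ₀IR² / [2(R²+z²)^(3/2)].
R² + z² = (0.1)² + (0.108)² = 0.02166 m², and (R²+z²)^(3/2) = 3.19×10⁻³ m³.
B = (4π×10⁻⁷ × 3.85 × 0.01) / (2 × 3.19×10⁻³) = 7.59×10⁻⁶ T.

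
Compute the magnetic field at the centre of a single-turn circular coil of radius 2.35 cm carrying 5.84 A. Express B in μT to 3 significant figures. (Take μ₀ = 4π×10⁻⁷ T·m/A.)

At the centre of a circular loop the Biot–Savart law gives B = μ₀I/(2R).
B = (4π×10⁻⁷ × 5.84) / (2 × 0.0235) = 1.56×10⁻⁴ T.

B ≈ 156 μT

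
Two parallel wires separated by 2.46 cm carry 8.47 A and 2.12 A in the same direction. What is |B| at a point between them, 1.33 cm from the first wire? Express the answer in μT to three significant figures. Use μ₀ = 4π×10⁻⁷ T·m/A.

B ≈ 89.8 μT

Each long wire gives B = μ₀I/(2πd). Distances are d₁ = 0.0133 m and d₂ = 0.0113 m.
B₁ = 1.27×10⁻⁴ T, B₂ = 3.75×10⁻⁵ T.
Between parallel currents the two contributions point in opposite directions, so they subtract. B = |B₁ − B₂| = |1.27×10⁻⁴ − 3.75×10⁻⁵| = 8.98×10⁻⁵ T.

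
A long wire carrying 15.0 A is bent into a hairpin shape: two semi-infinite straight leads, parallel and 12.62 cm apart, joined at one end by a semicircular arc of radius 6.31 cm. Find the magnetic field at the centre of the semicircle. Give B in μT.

B ≈ 122 μT

The semicircular arc contributes B_arc = μ₀I·π/(4πR) = μ₀I/(4R) = 7.47×10⁻⁵ T.
Each semi-infinite lead is at perpendicular distance R = 0.0631 m from the centre, with the perpendicular foot at its near end, so it contributes μ₀I/(4πR); both point the same way, together 4.75×10⁻⁵ T.
Arc and leads all point the same direction: B = 7.47×10⁻⁵ + 4.75×10⁻⁵ = 1.22×10⁻⁴ T.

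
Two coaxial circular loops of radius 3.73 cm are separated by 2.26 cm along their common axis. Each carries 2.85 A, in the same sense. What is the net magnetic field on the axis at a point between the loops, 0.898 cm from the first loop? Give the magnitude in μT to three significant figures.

B ≈ 83.9 μT

Each loop contributes B = μ₀IR²/[2(R²+z²)^(3/2)] on the axis, with z measured from that loop.
Loop 1 (z = 0.00898 m): B₁ = 4.41×10⁻⁵ T. Loop 2 (z = 0.01362 m): B₂ = 3.98×10⁻⁵ T.
The fields add: B = B₁ + B₂ = 8.39×10⁻⁵ T.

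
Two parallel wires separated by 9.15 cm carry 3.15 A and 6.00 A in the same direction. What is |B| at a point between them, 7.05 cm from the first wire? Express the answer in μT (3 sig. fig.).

Each long wire gives B = μ₀I/(2πd). Distances are d₁ = 0.0705 m and d₂ = 0.021 m.
B₁ = 8.94×10⁻⁶ T, B₂ = 5.71×10⁻⁵ T.
Between parallel currents the two contributions point in opposite directions, so they subtract. B = |B₁ − B₂| = |8.94×10⁻⁶ − 5.71×10⁻⁵| = 4.82×10⁻⁵ T.

B ≈ 48.2 μT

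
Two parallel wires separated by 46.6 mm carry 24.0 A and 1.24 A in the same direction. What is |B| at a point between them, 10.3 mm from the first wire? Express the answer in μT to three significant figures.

B ≈ 459 μT

Each long wire gives B = μ₀I/(2πd). Distances are d₁ = 0.0103 m and d₂ = 0.0363 m.
B₁ = 4.66×10⁻⁴ T, B₂ = 6.83×10⁻⁶ T.
Between parallel currents the two contributions point in opposite directions, so they subtract. B = |B₁ − B₂| = |4.66×10⁻⁴ − 6.83×10⁻⁶| = 4.59×10⁻⁴ T.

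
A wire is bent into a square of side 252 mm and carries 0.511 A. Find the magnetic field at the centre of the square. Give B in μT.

Each side is a finite straight segment at perpendicular distance d = a/(2 tan(π/4)) = 0.126 m from the centre, with end-angles ±π/4.
One side contributes B₁ = (μ₀I/4πd)·2 sin(π/4) = 5.74×10⁻⁷ T.
All 4 sides add in the same direction: B = 4 × 5.74×10⁻⁷ = 2.29×10⁻⁶ T.

B ≈ 2.29 μT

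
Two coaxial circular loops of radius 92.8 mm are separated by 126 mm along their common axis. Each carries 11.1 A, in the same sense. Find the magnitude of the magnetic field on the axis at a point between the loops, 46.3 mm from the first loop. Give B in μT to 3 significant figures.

Each loop contributes B = μ₀IR²/[2(R²+z²)^(3/2)] on the axis, with z measured from that loop.
Loop 1 (z = 0.0463 m): B₁ = 5.38×10⁻⁵ T. Loop 2 (z = 0.0797 m): B₂ = 3.28×10⁻⁵ T.
The fields add: B = B₁ + B₂ = 8.67×10⁻⁵ T.

B ≈ 86.7 μT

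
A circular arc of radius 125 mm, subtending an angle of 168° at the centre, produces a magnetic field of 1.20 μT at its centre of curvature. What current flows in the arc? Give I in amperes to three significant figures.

I ≈ 0.512 A

For a circular arc, B = μ₀Iφ/(4πR) with φ in radians; here φ = 2.932 rad.
So I = 4πRB/(μ₀φ) = 4π × 0.125 × 1.20×10⁻⁶ / (4π×10⁻⁷ × 2.932) = 0.512 A.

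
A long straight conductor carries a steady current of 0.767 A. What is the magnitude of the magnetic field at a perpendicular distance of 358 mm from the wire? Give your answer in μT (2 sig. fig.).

For an infinitely long straight wire, B = μ₀I/(2πd).
B = (4π×10⁻⁷ × 0.767) / (2π × 0.358) = 4.28×10⁻⁷ T.

B ≈ 0.43 μT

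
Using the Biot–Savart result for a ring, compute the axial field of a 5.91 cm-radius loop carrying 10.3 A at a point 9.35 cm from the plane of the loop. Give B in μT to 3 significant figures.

On the axis of a circular loop, B = μ₀IR² / [2(R²+z²)^(3/2)].
R² + z² = (0.0591)² + (0.0935)² = 0.01224 m², and (R²+z²)^(3/2) = 1.35×10⁻³ m³.
B = (4π×10⁻⁷ × 10.3 × 0.003493) / (2 × 1.35×10⁻³) = 1.67×10⁻⁵ T.

B ≈ 16.7 μT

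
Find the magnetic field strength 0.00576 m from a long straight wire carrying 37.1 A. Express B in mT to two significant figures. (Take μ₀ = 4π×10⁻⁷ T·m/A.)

B ≈ 1.3 mT

For an infinitely long straight wire, B = μ₀I/(2πd).
B = (4π×10⁻⁷ × 37.1) / (2π × 0.00576) = 1.29×10⁻³ T.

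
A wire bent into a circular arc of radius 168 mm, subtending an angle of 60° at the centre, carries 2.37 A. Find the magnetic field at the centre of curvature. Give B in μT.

B ≈ 1.48 μT

The Biot–Savart field of a circular arc at its centre is B = μ₀Iφ/(4πR), with φ = 1.047 rad.
B = (4π×10⁻⁷ × 2.37 × 1.047) / (4π × 0.168) = 1.48×10⁻⁶ T.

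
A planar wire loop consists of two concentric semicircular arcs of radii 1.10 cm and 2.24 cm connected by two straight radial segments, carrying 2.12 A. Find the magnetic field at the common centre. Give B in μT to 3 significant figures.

The radial connectors point toward the centre, so dl × r̂ = 0 and they contribute nothing.
Each semicircle gives μ₀I/(4R): inner arc 6.05×10⁻⁵ T, outer arc 2.97×10⁻⁵ T.
The two arcs carry current in opposite angular senses, so their fields oppose: B = |6.05×10⁻⁵ − 2.97×10⁻⁵| = 3.08×10⁻⁵ T.

B ≈ 30.8 μT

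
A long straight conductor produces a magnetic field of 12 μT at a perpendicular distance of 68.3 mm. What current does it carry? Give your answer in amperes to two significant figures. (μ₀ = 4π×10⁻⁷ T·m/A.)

I ≈ 4.1 A

For a long straight wire B = μ₀I/(2πd), so I = 2πdB/μ₀.
I = 2π × 0.0683 × 1.20×10⁻⁵ / (4π×10⁻⁷) = 4.10 A.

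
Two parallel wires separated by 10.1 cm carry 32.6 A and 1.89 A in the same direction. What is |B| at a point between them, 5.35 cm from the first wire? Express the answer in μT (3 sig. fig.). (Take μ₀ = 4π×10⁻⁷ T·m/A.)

B ≈ 114 μT

Each long wire gives B = μ₀I/(2πd). Distances are d₁ = 0.0535 m and d₂ = 0.0475 m.
B₁ = 1.22×10⁻⁴ T, B₂ = 7.96×10⁻⁶ T.
Between parallel currents the two contributions point in opposite directions, so they subtract. B = |B₁ − B₂| = |1.22×10⁻⁴ − 7.96×10⁻⁶| = 1.14×10⁻⁴ T.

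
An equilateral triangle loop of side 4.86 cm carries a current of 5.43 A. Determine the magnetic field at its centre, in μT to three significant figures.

B ≈ 201 μT

Each side is a finite straight segment at perpendicular distance d = a/(2 tan(π/3)) = 0.01403 m from the centre, with end-angles ±π/3.
One side contributes B₁ = (μ₀I/4πd)·2 sin(π/3) = 6.70×10⁻⁵ T.
All 3 sides add in the same direction: B = 3 × 6.70×10⁻⁵ = 2.01×10⁻⁴ T.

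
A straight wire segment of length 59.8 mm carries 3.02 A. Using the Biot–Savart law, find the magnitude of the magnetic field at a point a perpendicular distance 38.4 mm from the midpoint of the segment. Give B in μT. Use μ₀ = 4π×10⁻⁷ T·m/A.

For a finite straight segment, B = (μ₀I/4πd)(sinθ₁ + sinθ₂), where θ₁, θ₂ are the angles from the perpendicular to each end.
The perpendicular from the point meets the wire at its midpoint, so each end is L/2 = 0.0299 m away along the wire.
sinθ₁ = 0.0299/√(0.0299²+0.0384²) = 0.6144; sinθ₂ = 0.0299/√(0.0299²+0.0384²) = 0.6144.
B = (4π×10⁻⁷ × 3.02) / (4π × 0.0384) × (0.6144 + 0.6144) = 9.66×10⁻⁶ T.

B ≈ 9.66 μT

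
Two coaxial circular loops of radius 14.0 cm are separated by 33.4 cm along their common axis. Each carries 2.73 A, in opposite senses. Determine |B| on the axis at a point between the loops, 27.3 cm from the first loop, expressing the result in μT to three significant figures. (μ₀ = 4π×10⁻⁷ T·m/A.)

Each loop contributes B = μ₀IR²/[2(R²+z²)^(3/2)] on the axis, with z measured from that loop.
Loop 1 (z = 0.273 m): B₁ = 1.16×10⁻⁶ T. Loop 2 (z = 0.061 m): B₂ = 9.44×10⁻⁶ T.
The fields oppose: B = |B₁ − B₂| = 8.28×10⁻⁶ T.

B ≈ 8.28 μT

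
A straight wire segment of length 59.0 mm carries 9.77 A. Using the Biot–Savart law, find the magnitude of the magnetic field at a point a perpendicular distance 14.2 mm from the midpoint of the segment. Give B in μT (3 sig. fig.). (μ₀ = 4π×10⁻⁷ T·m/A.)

For a finite straight segment, B = (μ₀I/4πd)(sinθ₁ + sinθ₂), where θ₁, θ₂ are the angles from the perpendicular to each end.
The perpendicular from the point meets the wire at its midpoint, so each end is L/2 = 0.0295 m away along the wire.
sinθ₁ = 0.0295/√(0.0295²+0.0142²) = 0.9010; sinθ₂ = 0.0295/√(0.0295²+0.0142²) = 0.9010.
B = (4π×10⁻⁷ × 9.77) / (4π × 0.0142) × (0.9010 + 0.9010) = 1.24×10⁻⁴ T.

B ≈ 124 μT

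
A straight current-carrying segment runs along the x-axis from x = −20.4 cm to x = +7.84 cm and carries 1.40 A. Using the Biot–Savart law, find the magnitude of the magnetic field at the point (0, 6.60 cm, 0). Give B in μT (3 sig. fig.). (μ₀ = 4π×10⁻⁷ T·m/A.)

For a finite straight segment, B = (μ₀I/4πd)(sinθ₁ + sinθ₂), where θ₁, θ₂ are the angles from the perpendicular to each end.
The perpendicular distance is d = 0.066 m; the end-offsets along the wire are a = 0.204 m and b = 0.0784 m.
sinθ₁ = 0.204/√(0.204²+0.066²) = 0.9514; sinθ₂ = 0.0784/√(0.0784²+0.066²) = 0.7650.
B = (4π×10⁻⁷ × 1.40) / (4π × 0.066) × (0.9514 + 0.7650) = 3.64×10⁻⁶ T.

B ≈ 3.64 μT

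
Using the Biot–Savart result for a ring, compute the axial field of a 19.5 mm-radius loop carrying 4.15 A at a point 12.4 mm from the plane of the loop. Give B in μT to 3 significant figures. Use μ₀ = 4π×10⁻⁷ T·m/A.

On the axis of a circular loop, B = μ₀IR² / [2(R²+z²)^(3/2)].
R² + z² = (0.0195)² + (0.0124)² = 0.000534 m², and (R²+z²)^(3/2) = 1.23×10⁻⁵ m³.
B = (4π×10⁻⁷ × 4.15 × 0.0003802) / (2 × 1.23×10⁻⁵) = 8.03×10⁻⁵ T.

B ≈ 80.3 μT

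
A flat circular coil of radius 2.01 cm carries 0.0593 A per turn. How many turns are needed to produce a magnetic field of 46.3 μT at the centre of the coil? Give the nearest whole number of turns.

N = 25

For an N-turn coil, B = Nμ₀I/(2R). A single turn gives B₁ = 1.85×10⁻⁶ T with R = 0.0201 m.
N = B/B₁ = 4.63×10⁻⁵ / 1.85×10⁻⁶ = 24.98.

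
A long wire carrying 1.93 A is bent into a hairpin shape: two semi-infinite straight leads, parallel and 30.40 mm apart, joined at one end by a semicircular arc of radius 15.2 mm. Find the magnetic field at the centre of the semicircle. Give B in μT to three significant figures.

B ≈ 65.3 μT

The semicircular arc contributes B_arc = μ₀I·π/(4πR) = μ₀I/(4R) = 3.99×10⁻⁵ T.
Each semi-infinite lead is at perpendicular distance R = 0.0152 m from the centre, with the perpendicular foot at its near end, so it contributes μ₀I/(4πR); both point the same way, together 2.54×10⁻⁵ T.
Arc and leads all point the same direction: B = 3.99×10⁻⁵ + 2.54×10⁻⁵ = 6.53×10⁻⁵ T.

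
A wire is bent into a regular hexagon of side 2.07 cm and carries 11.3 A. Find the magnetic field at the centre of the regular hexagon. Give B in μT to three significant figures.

Each side is a finite straight segment at perpendicular distance d = a/(2 tan(π/6)) = 0.01793 m from the centre, with end-angles ±π/6.
One side contributes B₁ = (μ₀I/4πd)·2 sin(π/6) = 6.30×10⁻⁵ T.
All 6 sides add in the same direction: B = 6 × 6.30×10⁻⁵ = 3.78×10⁻⁴ T.

B ≈ 378 μT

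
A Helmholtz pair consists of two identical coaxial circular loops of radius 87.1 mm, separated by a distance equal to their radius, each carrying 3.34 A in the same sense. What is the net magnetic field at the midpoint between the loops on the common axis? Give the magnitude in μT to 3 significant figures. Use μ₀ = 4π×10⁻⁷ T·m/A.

B ≈ 34.5 μT

Each loop contributes B = μ₀IR²/[2(R²+z²)^(3/2)] on the axis, with z measured from that loop.
Loop 1 (z = 0.04355 m): B₁ = 1.72×10⁻⁵ T. Loop 2 (z = 0.04355 m): B₂ = 1.72×10⁻⁵ T.
The fields add: B = B₁ + B₂ = 3.45×10⁻⁵ T.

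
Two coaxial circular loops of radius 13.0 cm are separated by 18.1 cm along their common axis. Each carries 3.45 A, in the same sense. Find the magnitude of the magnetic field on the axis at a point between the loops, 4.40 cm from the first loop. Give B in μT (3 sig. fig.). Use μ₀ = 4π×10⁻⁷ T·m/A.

Each loop contributes B = μ₀IR²/[2(R²+z²)^(3/2)] on the axis, with z measured from that loop.
Loop 1 (z = 0.044 m): B₁ = 1.42×10⁻⁵ T. Loop 2 (z = 0.137 m): B₂ = 5.44×10⁻⁶ T.
The fields add: B = B₁ + B₂ = 1.96×10⁻⁵ T.

B ≈ 19.6 μT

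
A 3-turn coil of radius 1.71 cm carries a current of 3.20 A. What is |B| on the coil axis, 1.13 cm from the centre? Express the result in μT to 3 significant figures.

For an N-turn flat coil, B = Nμ₀IR²/[2(R²+z²)^(3/2)] with R = 0.0171 m, z = 0.0113 m.
B = 3 × 6.83×10⁻⁵ T = 2.05×10⁻⁴ T.

B ≈ 205 μT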